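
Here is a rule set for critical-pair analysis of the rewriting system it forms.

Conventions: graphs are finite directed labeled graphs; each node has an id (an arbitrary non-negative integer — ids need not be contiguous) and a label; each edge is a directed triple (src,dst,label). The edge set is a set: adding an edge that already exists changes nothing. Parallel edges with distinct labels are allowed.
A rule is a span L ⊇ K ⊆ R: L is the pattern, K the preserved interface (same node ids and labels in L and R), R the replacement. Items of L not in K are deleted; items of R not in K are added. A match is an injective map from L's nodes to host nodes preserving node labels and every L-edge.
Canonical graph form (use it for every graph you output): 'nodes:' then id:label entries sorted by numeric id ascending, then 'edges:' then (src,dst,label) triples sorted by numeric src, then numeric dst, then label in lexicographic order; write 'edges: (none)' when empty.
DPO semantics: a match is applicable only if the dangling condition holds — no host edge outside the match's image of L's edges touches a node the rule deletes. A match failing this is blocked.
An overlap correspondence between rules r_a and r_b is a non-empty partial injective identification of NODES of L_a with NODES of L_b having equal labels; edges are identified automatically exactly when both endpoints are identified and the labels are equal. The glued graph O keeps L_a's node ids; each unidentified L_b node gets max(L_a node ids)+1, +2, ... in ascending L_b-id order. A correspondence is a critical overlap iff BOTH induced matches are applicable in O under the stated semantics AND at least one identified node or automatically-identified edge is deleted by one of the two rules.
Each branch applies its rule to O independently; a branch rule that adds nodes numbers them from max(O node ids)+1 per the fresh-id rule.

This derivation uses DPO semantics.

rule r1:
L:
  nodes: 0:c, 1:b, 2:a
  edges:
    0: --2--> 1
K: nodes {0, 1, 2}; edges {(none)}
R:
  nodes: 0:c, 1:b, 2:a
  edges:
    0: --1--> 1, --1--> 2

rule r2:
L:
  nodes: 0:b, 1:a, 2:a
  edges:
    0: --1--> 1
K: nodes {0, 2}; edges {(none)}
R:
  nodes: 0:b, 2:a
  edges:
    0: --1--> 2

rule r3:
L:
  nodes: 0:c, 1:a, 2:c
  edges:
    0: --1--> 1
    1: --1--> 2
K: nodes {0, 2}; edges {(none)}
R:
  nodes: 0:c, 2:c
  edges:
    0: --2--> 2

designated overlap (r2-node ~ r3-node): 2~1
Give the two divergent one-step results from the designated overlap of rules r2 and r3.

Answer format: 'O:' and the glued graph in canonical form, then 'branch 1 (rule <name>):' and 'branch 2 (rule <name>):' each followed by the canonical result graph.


O:
nodes: 0:b, 1:a, 2:a, 3:c, 4:c
edges: (0,1,1); (2,4,1); (3,2,1)
branch 1 (rule r2):
nodes: 0:b, 2:a, 3:c, 4:c
edges: (0,2,1); (2,4,1); (3,2,1)
branch 2 (rule r3):
nodes: 0:b, 1:a, 3:c, 4:c
edges: (0,1,1); (3,4,2)


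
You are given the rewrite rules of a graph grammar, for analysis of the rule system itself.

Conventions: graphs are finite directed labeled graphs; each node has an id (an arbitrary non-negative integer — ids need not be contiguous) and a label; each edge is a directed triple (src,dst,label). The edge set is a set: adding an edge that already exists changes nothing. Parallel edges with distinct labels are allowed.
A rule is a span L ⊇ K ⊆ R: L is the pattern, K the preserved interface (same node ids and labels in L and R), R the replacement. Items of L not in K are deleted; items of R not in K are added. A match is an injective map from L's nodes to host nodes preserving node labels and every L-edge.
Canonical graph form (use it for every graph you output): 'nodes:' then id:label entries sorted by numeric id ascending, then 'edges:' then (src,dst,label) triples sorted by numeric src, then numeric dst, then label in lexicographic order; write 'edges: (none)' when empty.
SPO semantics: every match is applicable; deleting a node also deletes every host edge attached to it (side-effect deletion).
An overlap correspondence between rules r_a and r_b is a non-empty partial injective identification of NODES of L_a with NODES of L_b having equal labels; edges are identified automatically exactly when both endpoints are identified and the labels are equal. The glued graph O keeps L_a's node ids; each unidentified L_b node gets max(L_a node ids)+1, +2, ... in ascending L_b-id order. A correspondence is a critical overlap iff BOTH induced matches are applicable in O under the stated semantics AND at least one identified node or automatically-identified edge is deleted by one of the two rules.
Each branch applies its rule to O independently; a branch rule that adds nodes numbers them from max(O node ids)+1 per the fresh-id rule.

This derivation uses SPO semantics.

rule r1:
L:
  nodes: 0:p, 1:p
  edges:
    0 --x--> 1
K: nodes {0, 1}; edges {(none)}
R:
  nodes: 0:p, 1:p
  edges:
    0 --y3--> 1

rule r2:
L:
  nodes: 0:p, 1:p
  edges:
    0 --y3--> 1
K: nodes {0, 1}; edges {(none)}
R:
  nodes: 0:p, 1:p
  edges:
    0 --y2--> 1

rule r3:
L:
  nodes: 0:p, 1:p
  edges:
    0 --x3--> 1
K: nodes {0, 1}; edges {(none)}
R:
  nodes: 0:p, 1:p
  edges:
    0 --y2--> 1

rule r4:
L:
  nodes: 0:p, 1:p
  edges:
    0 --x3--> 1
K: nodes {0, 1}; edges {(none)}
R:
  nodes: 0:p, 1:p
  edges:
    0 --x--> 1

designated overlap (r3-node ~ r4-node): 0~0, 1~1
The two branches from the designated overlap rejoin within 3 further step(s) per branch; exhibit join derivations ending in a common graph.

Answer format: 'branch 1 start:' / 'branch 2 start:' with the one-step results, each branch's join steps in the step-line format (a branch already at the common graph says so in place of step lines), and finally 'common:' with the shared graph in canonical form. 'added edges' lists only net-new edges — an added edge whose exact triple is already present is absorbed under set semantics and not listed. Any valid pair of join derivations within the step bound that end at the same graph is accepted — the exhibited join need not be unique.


branch 1 start:
nodes: 0:p, 1:p
edges: (0,1,y2)
branch 2 start:
nodes: 0:p, 1:p
edges: (0,1,x)
branch 1: already at the common graph (0 steps)
branch 2 step 1: rule r1; match: 0->0, 1->1; deleted nodes (none); deleted edges (0,1,x); added nodes (none); added edges (0,1,y3); result: nodes: 0:p, 1:p edges: (0,1,y3)
branch 2 step 2: rule r2; match: 0->0, 1->1; deleted nodes (none); deleted edges (0,1,y3); added nodes (none); added edges (0,1,y2); result: nodes: 0:p, 1:p edges: (0,1,y2)
common:
nodes: 0:p, 1:p
edges: (0,1,y2)


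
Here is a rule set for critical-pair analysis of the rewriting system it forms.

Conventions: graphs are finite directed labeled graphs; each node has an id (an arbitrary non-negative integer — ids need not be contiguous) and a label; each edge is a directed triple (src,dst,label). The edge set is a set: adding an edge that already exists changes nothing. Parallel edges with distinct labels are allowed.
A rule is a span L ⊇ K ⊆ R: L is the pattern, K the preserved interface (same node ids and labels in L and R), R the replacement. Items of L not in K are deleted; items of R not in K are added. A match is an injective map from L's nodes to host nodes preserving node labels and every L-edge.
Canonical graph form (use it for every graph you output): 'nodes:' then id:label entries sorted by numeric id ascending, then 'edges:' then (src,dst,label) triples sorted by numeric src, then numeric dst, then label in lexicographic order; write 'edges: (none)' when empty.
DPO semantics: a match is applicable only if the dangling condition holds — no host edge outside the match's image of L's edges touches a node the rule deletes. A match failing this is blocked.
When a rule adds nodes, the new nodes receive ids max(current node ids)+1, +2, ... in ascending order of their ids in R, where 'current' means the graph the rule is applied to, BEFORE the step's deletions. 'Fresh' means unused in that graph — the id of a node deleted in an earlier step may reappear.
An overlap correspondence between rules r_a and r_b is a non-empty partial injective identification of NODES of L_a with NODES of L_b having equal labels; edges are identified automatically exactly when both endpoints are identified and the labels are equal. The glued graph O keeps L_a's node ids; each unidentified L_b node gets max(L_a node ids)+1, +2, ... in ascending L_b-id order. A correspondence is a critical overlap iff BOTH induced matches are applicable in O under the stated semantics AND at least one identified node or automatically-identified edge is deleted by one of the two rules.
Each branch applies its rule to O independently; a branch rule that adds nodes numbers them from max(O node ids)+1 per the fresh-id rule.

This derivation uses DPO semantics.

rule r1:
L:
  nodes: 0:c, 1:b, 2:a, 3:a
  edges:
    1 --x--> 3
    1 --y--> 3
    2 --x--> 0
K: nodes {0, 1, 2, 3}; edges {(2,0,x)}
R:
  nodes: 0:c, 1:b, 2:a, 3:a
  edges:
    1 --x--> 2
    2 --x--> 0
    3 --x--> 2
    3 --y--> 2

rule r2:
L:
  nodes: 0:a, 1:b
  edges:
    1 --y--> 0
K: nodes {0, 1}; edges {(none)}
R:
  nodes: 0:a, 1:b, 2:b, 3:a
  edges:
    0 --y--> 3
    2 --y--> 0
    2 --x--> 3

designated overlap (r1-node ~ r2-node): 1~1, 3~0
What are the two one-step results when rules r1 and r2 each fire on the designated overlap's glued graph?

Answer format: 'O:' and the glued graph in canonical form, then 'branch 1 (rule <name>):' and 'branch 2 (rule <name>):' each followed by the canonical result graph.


O:
nodes: 0:c, 1:b, 2:a, 3:a
edges: (1,3,x); (1,3,y); (2,0,x)
branch 1 (rule r1):
nodes: 0:c, 1:b, 2:a, 3:a
edges: (1,2,x); (2,0,x); (3,2,x); (3,2,y)
branch 2 (rule r2):
nodes: 0:c, 1:b, 2:a, 3:a, 4:b, 5:a
edges: (1,3,x); (2,0,x); (3,5,y); (4,3,y); (4,5,x)


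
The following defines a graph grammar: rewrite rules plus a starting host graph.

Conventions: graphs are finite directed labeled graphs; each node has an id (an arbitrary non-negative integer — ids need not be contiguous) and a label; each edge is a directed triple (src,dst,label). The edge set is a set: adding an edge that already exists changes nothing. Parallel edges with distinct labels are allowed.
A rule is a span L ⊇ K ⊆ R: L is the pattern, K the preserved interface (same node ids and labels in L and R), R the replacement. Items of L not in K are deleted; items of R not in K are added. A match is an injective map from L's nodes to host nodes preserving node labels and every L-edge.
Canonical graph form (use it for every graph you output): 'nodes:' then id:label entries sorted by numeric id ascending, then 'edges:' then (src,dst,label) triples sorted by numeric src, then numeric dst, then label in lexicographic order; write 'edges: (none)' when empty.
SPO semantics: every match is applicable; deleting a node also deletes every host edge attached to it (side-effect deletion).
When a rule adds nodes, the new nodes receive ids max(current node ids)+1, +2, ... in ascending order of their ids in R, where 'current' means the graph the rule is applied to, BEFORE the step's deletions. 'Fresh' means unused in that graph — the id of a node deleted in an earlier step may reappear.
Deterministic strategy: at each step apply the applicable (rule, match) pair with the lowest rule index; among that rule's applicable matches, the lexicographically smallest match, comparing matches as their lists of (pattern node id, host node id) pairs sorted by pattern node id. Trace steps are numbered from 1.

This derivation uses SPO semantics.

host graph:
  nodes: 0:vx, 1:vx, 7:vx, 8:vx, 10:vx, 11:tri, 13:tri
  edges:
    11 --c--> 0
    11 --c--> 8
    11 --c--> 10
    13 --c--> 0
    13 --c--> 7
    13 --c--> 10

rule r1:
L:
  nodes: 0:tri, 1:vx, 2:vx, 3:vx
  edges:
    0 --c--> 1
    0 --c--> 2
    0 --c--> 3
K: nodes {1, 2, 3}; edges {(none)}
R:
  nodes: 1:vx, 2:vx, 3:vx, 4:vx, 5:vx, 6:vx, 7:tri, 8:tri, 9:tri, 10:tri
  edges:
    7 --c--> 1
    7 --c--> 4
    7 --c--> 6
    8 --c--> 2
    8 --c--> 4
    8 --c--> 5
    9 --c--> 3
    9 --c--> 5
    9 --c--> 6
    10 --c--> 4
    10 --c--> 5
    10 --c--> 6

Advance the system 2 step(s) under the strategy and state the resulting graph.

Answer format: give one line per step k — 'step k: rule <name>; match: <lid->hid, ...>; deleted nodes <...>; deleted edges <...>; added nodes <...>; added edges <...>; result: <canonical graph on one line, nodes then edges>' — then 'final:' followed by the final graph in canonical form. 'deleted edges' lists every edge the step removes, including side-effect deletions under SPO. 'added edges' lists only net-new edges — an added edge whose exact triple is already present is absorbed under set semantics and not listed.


step 1: rule r1; match: 0->11, 1->0, 2->8, 3->10; deleted nodes 11; deleted edges (11,0,c); (11,8,c); (11,10,c); added nodes 14, 15, 16, 17, 18, 19, 20; added edges (17,0,c); (17,14,c); (17,16,c); (18,8,c); (18,14,c); (18,15,c); (19,10,c); (19,15,c); (19,16,c); (20,14,c); (20,15,c); (20,16,c); result: nodes: 0:vx, 1:vx, 7:vx, 8:vx, 10:vx, 13:tri, 14:vx, 15:vx, 16:vx, 17:tri, 18:tri, 19:tri, 20:tri edges: (13,0,c); (13,7,c); (13,10,c); (17,0,c); (17,14,c); (17,16,c); (18,8,c); (18,14,c); (18,15,c); (19,10,c); (19,15,c); (19,16,c); (20,14,c); (20,15,c); (20,16,c)
step 2: rule r1; match: 0->13, 1->0, 2->7, 3->10; deleted nodes 13; deleted edges (13,0,c); (13,7,c); (13,10,c); added nodes 21, 22, 23, 24, 25, 26, 27; added edges (24,0,c); (24,21,c); (24,23,c); (25,7,c); (25,21,c); (25,22,c); (26,10,c); (26,22,c); (26,23,c); (27,21,c); (27,22,c); (27,23,c); result: nodes: 0:vx, 1:vx, 7:vx, 8:vx, 10:vx, 14:vx, 15:vx, 16:vx, 17:tri, 18:tri, 19:tri, 20:tri, 21:vx, 22:vx, 23:vx, 24:tri, 25:tri, 26:tri, 27:tri edges: (17,0,c); (17,14,c); (17,16,c); (18,8,c); (18,14,c); (18,15,c); (19,10,c); (19,15,c); (19,16,c); (20,14,c); (20,15,c); (20,16,c); (24,0,c); (24,21,c); (24,23,c); (25,7,c); (25,21,c); (25,22,c); (26,10,c); (26,22,c); (26,23,c); (27,21,c); (27,22,c); (27,23,c)
final:
nodes: 0:vx, 1:vx, 7:vx, 8:vx, 10:vx, 14:vx, 15:vx, 16:vx, 17:tri, 18:tri, 19:tri, 20:tri, 21:vx, 22:vx, 23:vx, 24:tri, 25:tri, 26:tri, 27:tri
edges: (17,0,c); (17,14,c); (17,16,c); (18,8,c); (18,14,c); (18,15,c); (19,10,c); (19,15,c); (19,16,c); (20,14,c); (20,15,c); (20,16,c); (24,0,c); (24,21,c); (24,23,c); (25,7,c); (25,21,c); (25,22,c); (26,10,c); (26,22,c); (26,23,c); (27,21,c); (27,22,c); (27,23,c)


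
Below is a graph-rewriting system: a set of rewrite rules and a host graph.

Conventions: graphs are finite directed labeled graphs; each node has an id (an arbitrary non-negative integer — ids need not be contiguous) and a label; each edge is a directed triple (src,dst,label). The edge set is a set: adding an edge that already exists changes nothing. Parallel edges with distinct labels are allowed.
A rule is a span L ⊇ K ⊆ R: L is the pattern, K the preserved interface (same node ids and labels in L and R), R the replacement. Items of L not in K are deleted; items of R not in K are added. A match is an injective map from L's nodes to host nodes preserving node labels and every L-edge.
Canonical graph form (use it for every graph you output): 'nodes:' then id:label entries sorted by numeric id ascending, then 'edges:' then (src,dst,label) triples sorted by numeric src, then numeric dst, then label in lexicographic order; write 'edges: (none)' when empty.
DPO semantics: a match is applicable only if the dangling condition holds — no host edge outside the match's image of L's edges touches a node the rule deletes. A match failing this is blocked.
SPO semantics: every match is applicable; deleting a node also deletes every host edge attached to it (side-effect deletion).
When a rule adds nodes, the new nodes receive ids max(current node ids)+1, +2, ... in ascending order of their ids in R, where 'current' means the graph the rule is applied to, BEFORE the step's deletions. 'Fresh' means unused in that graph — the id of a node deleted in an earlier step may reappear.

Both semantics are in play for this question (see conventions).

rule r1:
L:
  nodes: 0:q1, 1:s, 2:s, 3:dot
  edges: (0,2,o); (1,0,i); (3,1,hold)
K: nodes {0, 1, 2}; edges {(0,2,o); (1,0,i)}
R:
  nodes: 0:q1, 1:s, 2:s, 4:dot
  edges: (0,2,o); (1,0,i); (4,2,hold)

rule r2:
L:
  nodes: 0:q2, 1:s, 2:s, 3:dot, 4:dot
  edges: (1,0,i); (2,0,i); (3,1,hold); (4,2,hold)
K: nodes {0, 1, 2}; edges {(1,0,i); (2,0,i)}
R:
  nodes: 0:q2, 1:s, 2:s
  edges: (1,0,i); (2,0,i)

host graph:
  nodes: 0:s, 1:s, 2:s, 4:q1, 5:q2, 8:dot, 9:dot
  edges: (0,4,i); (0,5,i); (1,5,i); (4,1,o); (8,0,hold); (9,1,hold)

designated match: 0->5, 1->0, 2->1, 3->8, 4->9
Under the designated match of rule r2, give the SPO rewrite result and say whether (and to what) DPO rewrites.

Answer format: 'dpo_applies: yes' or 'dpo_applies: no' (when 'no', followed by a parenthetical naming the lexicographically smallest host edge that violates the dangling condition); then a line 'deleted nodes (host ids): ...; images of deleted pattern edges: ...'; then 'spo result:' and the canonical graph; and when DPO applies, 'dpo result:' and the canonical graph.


dpo_applies: yes
deleted nodes (host ids): 8, 9; images of deleted pattern edges: (8,0,hold); (9,1,hold)
spo result:
nodes: 0:s, 1:s, 2:s, 4:q1, 5:q2
edges: (0,4,i); (0,5,i); (1,5,i); (4,1,o)
dpo result:
nodes: 0:s, 1:s, 2:s, 4:q1, 5:q2
edges: (0,4,i); (0,5,i); (1,5,i); (4,1,o)


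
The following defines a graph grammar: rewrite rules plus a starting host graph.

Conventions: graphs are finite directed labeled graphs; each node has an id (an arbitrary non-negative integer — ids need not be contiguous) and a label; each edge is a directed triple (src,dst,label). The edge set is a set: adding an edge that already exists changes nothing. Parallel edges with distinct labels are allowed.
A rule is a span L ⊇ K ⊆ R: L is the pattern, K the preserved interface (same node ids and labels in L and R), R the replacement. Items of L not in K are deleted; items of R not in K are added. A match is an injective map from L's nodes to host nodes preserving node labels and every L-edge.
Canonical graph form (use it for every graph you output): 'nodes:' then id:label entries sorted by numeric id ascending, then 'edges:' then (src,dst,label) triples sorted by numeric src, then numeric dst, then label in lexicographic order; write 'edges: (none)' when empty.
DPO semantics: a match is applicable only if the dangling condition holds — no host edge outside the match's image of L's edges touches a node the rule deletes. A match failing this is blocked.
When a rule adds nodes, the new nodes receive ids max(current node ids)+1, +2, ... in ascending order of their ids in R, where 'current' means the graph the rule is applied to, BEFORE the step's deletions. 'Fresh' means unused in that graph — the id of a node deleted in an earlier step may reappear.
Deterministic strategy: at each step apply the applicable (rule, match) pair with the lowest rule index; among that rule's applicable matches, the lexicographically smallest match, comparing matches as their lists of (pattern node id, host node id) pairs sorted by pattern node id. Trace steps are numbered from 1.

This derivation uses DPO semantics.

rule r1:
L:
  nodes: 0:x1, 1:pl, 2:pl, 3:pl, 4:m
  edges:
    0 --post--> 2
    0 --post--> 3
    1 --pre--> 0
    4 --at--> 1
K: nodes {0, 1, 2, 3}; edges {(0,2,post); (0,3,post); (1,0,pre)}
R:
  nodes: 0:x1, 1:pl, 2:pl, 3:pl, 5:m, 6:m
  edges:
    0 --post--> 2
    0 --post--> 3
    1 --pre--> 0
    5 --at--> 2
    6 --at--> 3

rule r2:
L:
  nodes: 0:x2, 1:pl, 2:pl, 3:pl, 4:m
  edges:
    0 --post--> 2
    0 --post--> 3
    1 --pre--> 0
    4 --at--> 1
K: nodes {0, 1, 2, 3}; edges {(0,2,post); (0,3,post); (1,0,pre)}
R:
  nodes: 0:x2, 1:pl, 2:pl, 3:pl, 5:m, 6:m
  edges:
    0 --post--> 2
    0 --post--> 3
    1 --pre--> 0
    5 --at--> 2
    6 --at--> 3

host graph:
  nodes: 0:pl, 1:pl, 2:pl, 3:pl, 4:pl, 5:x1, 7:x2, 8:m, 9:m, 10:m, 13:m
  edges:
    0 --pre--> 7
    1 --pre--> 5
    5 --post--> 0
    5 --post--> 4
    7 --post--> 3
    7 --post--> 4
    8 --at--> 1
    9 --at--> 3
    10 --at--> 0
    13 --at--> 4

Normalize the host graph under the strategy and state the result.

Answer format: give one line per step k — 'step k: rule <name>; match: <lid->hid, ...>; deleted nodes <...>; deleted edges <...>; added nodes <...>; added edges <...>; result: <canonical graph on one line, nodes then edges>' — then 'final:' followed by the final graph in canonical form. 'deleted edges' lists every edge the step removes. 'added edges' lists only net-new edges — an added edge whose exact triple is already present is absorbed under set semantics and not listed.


step 1: rule r1; match: 0->5, 1->1, 2->0, 3->4, 4->8; deleted nodes 8; deleted edges (8,1,at); added nodes 14, 15; added edges (14,0,at); (15,4,at); result: nodes: 0:pl, 1:pl, 2:pl, 3:pl, 4:pl, 5:x1, 7:x2, 9:m, 10:m, 13:m, 14:m, 15:m edges: (0,7,pre); (1,5,pre); (5,0,post); (5,4,post); (7,3,post); (7,4,post); (9,3,at); (10,0,at); (13,4,at); (14,0,at); (15,4,at)
step 2: rule r2; match: 0->7, 1->0, 2->3, 3->4, 4->10; deleted nodes 10; deleted edges (10,0,at); added nodes 16, 17; added edges (16,3,at); (17,4,at); result: nodes: 0:pl, 1:pl, 2:pl, 3:pl, 4:pl, 5:x1, 7:x2, 9:m, 13:m, 14:m, 15:m, 16:m, 17:m edges: (0,7,pre); (1,5,pre); (5,0,post); (5,4,post); (7,3,post); (7,4,post); (9,3,at); (13,4,at); (14,0,at); (15,4,at); (16,3,at); (17,4,at)
step 3: rule r2; match: 0->7, 1->0, 2->3, 3->4, 4->14; deleted nodes 14; deleted edges (14,0,at); added nodes 18, 19; added edges (18,3,at); (19,4,at); result: nodes: 0:pl, 1:pl, 2:pl, 3:pl, 4:pl, 5:x1, 7:x2, 9:m, 13:m, 15:m, 16:m, 17:m, 18:m, 19:m edges: (0,7,pre); (1,5,pre); (5,0,post); (5,4,post); (7,3,post); (7,4,post); (9,3,at); (13,4,at); (15,4,at); (16,3,at); (17,4,at); (18,3,at); (19,4,at)
final:
nodes: 0:pl, 1:pl, 2:pl, 3:pl, 4:pl, 5:x1, 7:x2, 9:m, 13:m, 15:m, 16:m, 17:m, 18:m, 19:m
edges: (0,7,pre); (1,5,pre); (5,0,post); (5,4,post); (7,3,post); (7,4,post); (9,3,at); (13,4,at); (15,4,at); (16,3,at); (17,4,at); (18,3,at); (19,4,at)


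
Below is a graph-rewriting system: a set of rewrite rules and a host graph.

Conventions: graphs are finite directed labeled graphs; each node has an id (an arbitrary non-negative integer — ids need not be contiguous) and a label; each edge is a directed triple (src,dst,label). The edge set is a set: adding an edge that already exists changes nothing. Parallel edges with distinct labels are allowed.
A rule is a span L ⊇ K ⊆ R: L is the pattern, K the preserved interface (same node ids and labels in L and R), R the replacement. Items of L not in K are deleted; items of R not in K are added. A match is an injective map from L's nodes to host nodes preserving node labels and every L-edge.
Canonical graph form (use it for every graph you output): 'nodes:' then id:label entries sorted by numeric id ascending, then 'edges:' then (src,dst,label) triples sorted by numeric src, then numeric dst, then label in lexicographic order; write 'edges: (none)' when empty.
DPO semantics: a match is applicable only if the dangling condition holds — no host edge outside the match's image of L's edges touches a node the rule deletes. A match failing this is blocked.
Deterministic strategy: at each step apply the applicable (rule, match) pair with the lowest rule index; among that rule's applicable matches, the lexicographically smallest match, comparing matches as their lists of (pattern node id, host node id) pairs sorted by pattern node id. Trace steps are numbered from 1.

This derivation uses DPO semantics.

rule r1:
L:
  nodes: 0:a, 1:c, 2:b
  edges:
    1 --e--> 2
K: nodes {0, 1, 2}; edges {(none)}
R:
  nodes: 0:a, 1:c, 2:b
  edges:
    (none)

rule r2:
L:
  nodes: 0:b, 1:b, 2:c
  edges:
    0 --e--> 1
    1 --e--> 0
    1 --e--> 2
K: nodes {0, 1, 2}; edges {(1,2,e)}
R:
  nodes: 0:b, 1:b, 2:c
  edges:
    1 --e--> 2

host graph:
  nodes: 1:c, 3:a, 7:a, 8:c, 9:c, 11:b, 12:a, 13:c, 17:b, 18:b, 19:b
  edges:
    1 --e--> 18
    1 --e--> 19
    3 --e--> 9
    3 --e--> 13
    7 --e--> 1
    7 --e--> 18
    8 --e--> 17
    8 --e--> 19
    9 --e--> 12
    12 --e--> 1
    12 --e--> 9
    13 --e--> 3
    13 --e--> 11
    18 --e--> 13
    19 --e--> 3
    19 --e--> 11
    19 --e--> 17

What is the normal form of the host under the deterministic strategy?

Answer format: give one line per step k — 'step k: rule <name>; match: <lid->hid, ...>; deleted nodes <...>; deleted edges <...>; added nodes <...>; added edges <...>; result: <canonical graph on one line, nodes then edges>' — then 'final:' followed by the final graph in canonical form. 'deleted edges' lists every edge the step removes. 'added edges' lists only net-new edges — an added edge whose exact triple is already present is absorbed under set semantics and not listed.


step 1: rule r1; match: 0->3, 1->1, 2->18; deleted nodes (none); deleted edges (1,18,e); added nodes (none); added edges (none); result: nodes: 1:c, 3:a, 7:a, 8:c, 9:c, 11:b, 12:a, 13:c, 17:b, 18:b, 19:b edges: (1,19,e); (3,9,e); (3,13,e); (7,1,e); (7,18,e); (8,17,e); (8,19,e); (9,12,e); (12,1,e); (12,9,e); (13,3,e); (13,11,e); (18,13,e); (19,3,e); (19,11,e); (19,17,e)
step 2: rule r1; match: 0->3, 1->1, 2->19; deleted nodes (none); deleted edges (1,19,e); added nodes (none); added edges (none); result: nodes: 1:c, 3:a, 7:a, 8:c, 9:c, 11:b, 12:a, 13:c, 17:b, 18:b, 19:b edges: (3,9,e); (3,13,e); (7,1,e); (7,18,e); (8,17,e); (8,19,e); (9,12,e); (12,1,e); (12,9,e); (13,3,e); (13,11,e); (18,13,e); (19,3,e); (19,11,e); (19,17,e)
step 3: rule r1; match: 0->3, 1->8, 2->17; deleted nodes (none); deleted edges (8,17,e); added nodes (none); added edges (none); result: nodes: 1:c, 3:a, 7:a, 8:c, 9:c, 11:b, 12:a, 13:c, 17:b, 18:b, 19:b edges: (3,9,e); (3,13,e); (7,1,e); (7,18,e); (8,19,e); (9,12,e); (12,1,e); (12,9,e); (13,3,e); (13,11,e); (18,13,e); (19,3,e); (19,11,e); (19,17,e)
step 4: rule r1; match: 0->3, 1->8, 2->19; deleted nodes (none); deleted edges (8,19,e); added nodes (none); added edges (none); result: nodes: 1:c, 3:a, 7:a, 8:c, 9:c, 11:b, 12:a, 13:c, 17:b, 18:b, 19:b edges: (3,9,e); (3,13,e); (7,1,e); (7,18,e); (9,12,e); (12,1,e); (12,9,e); (13,3,e); (13,11,e); (18,13,e); (19,3,e); (19,11,e); (19,17,e)
step 5: rule r1; match: 0->3, 1->13, 2->11; deleted nodes (none); deleted edges (13,11,e); added nodes (none); added edges (none); result: nodes: 1:c, 3:a, 7:a, 8:c, 9:c, 11:b, 12:a, 13:c, 17:b, 18:b, 19:b edges: (3,9,e); (3,13,e); (7,1,e); (7,18,e); (9,12,e); (12,1,e); (12,9,e); (13,3,e); (18,13,e); (19,3,e); (19,11,e); (19,17,e)
final:
nodes: 1:c, 3:a, 7:a, 8:c, 9:c, 11:b, 12:a, 13:c, 17:b, 18:b, 19:b
edges: (3,9,e); (3,13,e); (7,1,e); (7,18,e); (9,12,e); (12,1,e); (12,9,e); (13,3,e); (18,13,e); (19,3,e); (19,11,e); (19,17,e)


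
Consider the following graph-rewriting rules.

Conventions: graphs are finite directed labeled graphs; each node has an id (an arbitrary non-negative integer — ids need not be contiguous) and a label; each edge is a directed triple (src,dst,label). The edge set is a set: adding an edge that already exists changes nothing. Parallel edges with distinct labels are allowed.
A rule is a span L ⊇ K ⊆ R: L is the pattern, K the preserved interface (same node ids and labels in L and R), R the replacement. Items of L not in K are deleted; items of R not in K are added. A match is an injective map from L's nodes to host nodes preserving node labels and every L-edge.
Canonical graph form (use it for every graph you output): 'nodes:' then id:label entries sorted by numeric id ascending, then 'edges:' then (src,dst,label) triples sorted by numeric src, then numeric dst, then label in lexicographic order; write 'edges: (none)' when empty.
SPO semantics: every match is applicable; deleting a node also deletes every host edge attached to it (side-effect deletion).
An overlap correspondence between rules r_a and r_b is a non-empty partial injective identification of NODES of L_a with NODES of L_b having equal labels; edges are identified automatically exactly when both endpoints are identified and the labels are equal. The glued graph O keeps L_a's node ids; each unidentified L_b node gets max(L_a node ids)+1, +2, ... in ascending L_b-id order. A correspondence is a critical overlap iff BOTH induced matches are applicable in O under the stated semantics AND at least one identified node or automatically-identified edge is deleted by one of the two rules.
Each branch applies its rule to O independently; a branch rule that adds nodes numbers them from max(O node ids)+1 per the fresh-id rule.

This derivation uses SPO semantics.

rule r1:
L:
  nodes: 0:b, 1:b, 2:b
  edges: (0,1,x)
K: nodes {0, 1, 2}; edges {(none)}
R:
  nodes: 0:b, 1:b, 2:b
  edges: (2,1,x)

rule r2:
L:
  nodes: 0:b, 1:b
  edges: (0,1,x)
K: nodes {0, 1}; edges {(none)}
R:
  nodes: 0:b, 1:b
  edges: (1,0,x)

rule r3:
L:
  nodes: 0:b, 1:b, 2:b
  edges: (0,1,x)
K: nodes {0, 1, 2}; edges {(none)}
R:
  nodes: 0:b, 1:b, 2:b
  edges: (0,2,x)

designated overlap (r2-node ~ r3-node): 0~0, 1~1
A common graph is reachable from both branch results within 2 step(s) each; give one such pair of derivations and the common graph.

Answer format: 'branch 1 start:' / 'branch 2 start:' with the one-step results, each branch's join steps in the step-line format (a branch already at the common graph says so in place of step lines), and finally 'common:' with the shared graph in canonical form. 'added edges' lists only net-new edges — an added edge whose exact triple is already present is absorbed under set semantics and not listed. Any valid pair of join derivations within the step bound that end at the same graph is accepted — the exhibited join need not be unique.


branch 1 start:
nodes: 0:b, 1:b, 2:b
edges: (1,0,x)
branch 2 start:
nodes: 0:b, 1:b, 2:b
edges: (0,2,x)
branch 1 step 1: rule r2; match: 0->1, 1->0; deleted nodes (none); deleted edges (1,0,x); added nodes (none); added edges (0,1,x); result: nodes: 0:b, 1:b, 2:b edges: (0,1,x)
branch 2 step 1: rule r3; match: 0->0, 1->2, 2->1; deleted nodes (none); deleted edges (0,2,x); added nodes (none); added edges (0,1,x); result: nodes: 0:b, 1:b, 2:b edges: (0,1,x)
common:
nodes: 0:b, 1:b, 2:b
edges: (0,1,x)


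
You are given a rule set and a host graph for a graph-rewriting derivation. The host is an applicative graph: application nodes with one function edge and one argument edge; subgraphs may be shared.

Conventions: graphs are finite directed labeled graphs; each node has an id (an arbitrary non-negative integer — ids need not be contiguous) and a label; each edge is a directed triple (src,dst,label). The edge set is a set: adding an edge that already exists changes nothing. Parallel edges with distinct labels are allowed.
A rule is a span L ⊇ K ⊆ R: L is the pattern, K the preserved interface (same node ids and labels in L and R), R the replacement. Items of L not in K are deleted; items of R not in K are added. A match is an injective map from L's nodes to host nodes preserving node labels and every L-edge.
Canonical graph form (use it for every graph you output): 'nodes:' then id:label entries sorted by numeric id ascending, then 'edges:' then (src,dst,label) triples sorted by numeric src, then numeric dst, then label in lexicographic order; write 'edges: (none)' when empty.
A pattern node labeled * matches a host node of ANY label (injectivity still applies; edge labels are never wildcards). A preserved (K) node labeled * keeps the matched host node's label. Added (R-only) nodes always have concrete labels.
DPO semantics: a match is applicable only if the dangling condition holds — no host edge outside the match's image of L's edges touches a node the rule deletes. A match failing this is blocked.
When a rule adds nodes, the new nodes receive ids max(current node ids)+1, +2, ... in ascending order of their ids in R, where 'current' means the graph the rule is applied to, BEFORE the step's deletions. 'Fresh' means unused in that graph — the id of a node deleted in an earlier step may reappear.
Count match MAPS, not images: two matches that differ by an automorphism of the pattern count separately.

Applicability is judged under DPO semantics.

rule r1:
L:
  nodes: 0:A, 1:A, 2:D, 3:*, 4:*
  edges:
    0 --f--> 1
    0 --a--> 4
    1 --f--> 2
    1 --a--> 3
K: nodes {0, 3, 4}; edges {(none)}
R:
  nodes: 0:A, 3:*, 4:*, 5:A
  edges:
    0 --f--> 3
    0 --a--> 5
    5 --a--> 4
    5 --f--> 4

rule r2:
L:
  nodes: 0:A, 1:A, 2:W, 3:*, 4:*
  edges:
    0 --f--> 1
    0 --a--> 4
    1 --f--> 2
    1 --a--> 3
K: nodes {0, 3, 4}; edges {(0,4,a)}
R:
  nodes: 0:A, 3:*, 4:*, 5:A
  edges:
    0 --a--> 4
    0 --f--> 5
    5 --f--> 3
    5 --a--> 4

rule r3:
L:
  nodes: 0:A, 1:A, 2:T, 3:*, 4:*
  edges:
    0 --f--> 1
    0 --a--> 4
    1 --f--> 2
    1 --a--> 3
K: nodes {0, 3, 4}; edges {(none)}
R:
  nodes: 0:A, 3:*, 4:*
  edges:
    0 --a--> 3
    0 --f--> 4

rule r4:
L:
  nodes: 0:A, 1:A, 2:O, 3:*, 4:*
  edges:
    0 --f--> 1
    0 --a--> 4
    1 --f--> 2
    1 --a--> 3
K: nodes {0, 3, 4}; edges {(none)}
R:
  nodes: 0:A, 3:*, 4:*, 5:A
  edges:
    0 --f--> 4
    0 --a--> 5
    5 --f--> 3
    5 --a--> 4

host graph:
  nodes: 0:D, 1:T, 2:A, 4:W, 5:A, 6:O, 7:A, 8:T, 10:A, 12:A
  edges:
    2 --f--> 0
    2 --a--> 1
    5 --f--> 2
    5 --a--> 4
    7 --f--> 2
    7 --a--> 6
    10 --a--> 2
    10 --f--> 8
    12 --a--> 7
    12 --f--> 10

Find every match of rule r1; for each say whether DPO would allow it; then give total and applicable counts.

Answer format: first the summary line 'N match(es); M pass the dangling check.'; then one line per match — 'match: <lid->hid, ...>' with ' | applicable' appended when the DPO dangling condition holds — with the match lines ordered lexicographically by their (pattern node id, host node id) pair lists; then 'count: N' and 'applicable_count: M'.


2 match(es); 0 pass the dangling check.
match: 0->5, 1->2, 2->0, 3->1, 4->4
match: 0->7, 1->2, 2->0, 3->1, 4->6
count: 2
applicable_count: 0


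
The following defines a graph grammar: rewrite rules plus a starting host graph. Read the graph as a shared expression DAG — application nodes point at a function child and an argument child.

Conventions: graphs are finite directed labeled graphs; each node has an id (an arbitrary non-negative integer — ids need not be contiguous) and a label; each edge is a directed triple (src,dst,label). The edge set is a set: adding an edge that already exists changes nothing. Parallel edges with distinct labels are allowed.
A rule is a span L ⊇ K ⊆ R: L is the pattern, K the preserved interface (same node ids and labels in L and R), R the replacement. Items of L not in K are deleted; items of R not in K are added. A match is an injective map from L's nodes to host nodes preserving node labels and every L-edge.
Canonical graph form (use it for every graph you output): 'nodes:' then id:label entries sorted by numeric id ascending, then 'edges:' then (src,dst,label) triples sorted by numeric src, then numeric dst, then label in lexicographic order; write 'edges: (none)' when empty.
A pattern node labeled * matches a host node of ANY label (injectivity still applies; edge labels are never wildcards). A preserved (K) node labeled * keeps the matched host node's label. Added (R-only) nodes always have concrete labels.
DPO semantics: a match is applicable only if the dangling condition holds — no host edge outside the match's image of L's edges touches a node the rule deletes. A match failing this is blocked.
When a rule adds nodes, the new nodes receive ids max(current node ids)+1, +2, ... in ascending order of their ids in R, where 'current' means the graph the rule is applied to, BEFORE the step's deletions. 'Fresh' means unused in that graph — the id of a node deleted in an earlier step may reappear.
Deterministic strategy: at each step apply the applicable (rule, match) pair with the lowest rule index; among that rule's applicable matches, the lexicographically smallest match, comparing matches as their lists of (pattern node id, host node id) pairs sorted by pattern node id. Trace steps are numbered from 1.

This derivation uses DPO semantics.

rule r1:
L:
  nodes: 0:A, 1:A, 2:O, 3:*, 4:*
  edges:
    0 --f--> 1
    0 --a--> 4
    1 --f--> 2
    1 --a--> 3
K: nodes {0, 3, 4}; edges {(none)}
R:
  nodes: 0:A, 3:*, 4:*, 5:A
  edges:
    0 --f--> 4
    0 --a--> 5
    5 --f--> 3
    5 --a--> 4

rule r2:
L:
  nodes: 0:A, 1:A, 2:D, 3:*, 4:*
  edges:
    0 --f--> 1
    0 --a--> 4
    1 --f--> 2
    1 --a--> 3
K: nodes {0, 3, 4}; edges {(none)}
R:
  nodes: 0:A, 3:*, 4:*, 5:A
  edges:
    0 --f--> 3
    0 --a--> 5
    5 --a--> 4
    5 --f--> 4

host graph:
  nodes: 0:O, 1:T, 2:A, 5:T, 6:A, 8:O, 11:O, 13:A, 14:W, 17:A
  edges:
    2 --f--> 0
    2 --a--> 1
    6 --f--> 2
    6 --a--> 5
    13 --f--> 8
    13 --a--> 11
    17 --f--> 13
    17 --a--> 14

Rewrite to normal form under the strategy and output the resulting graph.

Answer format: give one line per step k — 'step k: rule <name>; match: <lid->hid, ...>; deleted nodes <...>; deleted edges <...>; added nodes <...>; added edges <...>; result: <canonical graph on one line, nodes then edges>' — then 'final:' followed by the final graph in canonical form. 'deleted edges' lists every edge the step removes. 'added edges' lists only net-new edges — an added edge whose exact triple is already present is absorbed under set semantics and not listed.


step 1: rule r1; match: 0->6, 1->2, 2->0, 3->1, 4->5; deleted nodes 0, 2; deleted edges (2,0,f); (2,1,a); (6,2,f); (6,5,a); added nodes 18; added edges (6,5,f); (6,18,a); (18,1,f); (18,5,a); result: nodes: 1:T, 5:T, 6:A, 8:O, 11:O, 13:A, 14:W, 17:A, 18:A edges: (6,5,f); (6,18,a); (13,8,f); (13,11,a); (17,13,f); (17,14,a); (18,1,f); (18,5,a)
step 2: rule r1; match: 0->17, 1->13, 2->8, 3->11, 4->14; deleted nodes 8, 13; deleted edges (13,8,f); (13,11,a); (17,13,f); (17,14,a); added nodes 19; added edges (17,14,f); (17,19,a); (19,11,f); (19,14,a); result: nodes: 1:T, 5:T, 6:A, 11:O, 14:W, 17:A, 18:A, 19:A edges: (6,5,f); (6,18,a); (17,14,f); (17,19,a); (18,1,f); (18,5,a); (19,11,f); (19,14,a)
final:
nodes: 1:T, 5:T, 6:A, 11:O, 14:W, 17:A, 18:A, 19:A
edges: (6,5,f); (6,18,a); (17,14,f); (17,19,a); (18,1,f); (18,5,a); (19,11,f); (19,14,a)


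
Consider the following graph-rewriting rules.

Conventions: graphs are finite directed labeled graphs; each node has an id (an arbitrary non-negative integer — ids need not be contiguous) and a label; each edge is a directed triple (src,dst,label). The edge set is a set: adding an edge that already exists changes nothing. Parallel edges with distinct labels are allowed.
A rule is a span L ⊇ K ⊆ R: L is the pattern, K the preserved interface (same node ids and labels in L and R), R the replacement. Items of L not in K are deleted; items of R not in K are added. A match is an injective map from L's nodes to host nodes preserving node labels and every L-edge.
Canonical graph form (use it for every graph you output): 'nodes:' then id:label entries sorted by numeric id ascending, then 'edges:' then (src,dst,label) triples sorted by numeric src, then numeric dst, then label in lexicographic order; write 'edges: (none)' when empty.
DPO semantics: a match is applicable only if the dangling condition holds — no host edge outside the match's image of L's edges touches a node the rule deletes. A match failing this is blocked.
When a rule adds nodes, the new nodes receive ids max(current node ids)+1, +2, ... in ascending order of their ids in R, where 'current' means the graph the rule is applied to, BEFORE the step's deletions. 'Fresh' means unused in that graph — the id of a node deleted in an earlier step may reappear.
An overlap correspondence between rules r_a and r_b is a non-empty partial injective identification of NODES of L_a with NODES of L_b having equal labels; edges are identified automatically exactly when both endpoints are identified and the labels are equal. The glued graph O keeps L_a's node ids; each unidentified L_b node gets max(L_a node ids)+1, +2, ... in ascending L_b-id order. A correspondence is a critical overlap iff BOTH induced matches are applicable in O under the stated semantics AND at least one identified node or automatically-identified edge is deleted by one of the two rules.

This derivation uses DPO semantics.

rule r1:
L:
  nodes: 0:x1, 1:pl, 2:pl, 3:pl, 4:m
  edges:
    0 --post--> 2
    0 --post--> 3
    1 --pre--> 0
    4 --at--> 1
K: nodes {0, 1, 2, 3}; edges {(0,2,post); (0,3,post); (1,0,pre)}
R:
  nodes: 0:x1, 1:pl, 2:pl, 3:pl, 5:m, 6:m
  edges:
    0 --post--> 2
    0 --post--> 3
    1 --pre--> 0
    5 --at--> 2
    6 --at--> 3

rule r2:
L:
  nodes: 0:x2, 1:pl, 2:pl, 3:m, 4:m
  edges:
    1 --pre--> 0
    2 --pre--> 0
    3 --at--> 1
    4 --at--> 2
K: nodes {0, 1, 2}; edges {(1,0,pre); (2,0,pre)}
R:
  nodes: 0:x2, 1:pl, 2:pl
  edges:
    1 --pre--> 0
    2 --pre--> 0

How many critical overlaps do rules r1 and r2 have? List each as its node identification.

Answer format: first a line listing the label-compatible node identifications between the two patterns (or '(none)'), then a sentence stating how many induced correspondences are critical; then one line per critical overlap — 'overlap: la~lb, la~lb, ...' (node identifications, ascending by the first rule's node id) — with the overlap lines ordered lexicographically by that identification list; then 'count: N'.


label-compatible node identifications between L(r1) and L(r2): 1~1, 1~2, 2~1, 2~2, 3~1, 3~2, 4~3, 4~4
6 of the induced correspondences are critical overlaps of r1 and r2.
overlap: 1~1, 2~2, 4~3
overlap: 1~1, 3~2, 4~3
overlap: 1~1, 4~3
overlap: 1~2, 2~1, 4~4
overlap: 1~2, 3~1, 4~4
overlap: 1~2, 4~4
count: 6
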